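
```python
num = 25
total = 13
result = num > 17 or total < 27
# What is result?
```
Trace:
  num=25
  num=25, total=13
  num=25, total=13, result=True

Final answer: True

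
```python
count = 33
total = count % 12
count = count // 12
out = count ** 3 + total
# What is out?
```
Trace:
  count=33
  count=33, total=9
  count=2, total=9
  count=2, total=9, out=17

Final answer: 17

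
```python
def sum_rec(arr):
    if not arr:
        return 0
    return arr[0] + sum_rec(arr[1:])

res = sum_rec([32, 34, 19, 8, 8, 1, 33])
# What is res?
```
Call trace:
sum_rec(arr=[32, 34, 19, 8, 8, 1, 33])
  sum_rec(arr=[34, 19, 8, 8, 1, 33])
    sum_rec(arr=[19, 8, 8, 1, 33])
      sum_rec(arr=[8, 8, 1, 33])
        sum_rec(arr=[8, 1, 33])
          sum_rec(arr=[1, 33])
            sum_rec(arr=[33])
              sum_rec(arr=[])
              -> return 0
            -> return 33
          -> return 34
        -> return 42
      -> return 50
    -> return 69
  -> return 103
-> return 135

Final answer: 135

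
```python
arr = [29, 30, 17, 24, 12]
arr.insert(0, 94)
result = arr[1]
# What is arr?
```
Trace:
  arr=[29, 30, 17, 24, 12]
  arr=[94, 29, 30, 17, 24, 12]
  arr=[94, 29, 30, 17, 24, 12], result=29

Final answer: [94, 29, 30, 17, 24, 12]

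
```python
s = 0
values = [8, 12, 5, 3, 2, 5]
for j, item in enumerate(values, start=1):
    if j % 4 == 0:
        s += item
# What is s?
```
Trace:
  s=0
  s=0, j=1, item=8
  s=0, j=2, item=12
  s=0, j=3, item=5
  s=3, j=4, item=3
  s=3, j=5, item=2
  s=3, j=6, item=5

Final answer: 3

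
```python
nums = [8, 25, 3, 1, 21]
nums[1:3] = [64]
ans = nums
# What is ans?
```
Trace:
  nums=[8, 25, 3, 1, 21]
  nums=[8, 64, 1, 21]
  nums=[8, 64, 1, 21], ans=[8, 64, 1, 21]

Final answer: [8, 64, 1, 21]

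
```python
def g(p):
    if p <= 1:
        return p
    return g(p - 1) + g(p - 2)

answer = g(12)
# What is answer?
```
Call trace (a repeated sub-call is expanded the first time; later identical calls just restate its return value):
g(p=12)
  g(p=11)
    g(p=10)
      g(p=9)
        g(p=8)
          g(p=7)
            g(p=6)
              g(p=5)
                g(p=4)
                  g(p=3)
                    g(p=2)
                      g(p=1)
                      -> return 1
                      g(p=0)
                      -> return 0
                    -> return 1
                    g(p=1)
                    -> return 1
                  -> return 2
                  g(p=2) -> return 1  (same call as traced above)
                -> return 3
                g(p=3) -> return 2  (same call as traced above)
              -> return 5
              g(p=4) -> return 3  (same call as traced above)
            -> return 8
            g(p=5) -> return 5  (same call as traced above)
          -> return 13
          g(p=6) -> return 8  (same call as traced above)
        -> return 21
        g(p=7) -> return 13  (same call as traced above)
      -> return 34
      g(p=8) -> return 21  (same call as traced above)
    -> return 55
    g(p=9) -> return 34  (same call as traced above)
  -> return 89
  g(p=10) -> return 55  (same call as traced above)
-> return 144

Final answer: 144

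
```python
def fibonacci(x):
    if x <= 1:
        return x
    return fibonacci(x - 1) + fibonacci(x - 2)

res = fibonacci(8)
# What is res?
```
Call trace (a repeated sub-call is expanded the first time; later identical calls just restate its return value):
fibonacci(x=8)
  fibonacci(x=7)
    fibonacci(x=6)
      fibonacci(x=5)
        fibonacci(x=4)
          fibonacci(x=3)
            fibonacci(x=2)
              fibonacci(x=1)
              -> return 1
              fibonacci(x=0)
              -> return 0
            -> return 1
            fibonacci(x=1)
            -> return 1
          -> return 2
          fibonacci(x=2) -> return 1  (same call as traced above)
        -> return 3
        fibonacci(x=3) -> return 2  (same call as traced above)
      -> return 5
      fibonacci(x=4) -> return 3  (same call as traced above)
    -> return 8
    fibonacci(x=5) -> return 5  (same call as traced above)
  -> return 13
  fibonacci(x=6) -> return 8  (same call as traced above)
-> return 21

Final answer: 21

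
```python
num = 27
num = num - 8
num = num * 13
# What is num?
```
Trace:
  num=27
  num=19
  num=247

Final answer: 247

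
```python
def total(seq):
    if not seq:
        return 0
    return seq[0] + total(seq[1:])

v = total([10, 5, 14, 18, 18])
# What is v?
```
Call trace:
total(seq=[10, 5, 14, 18, 18])
  total(seq=[5, 14, 18, 18])
    total(seq=[14, 18, 18])
      total(seq=[18, 18])
        total(seq=[18])
          total(seq=[])
          -> return 0
        -> return 18
      -> return 36
    -> return 50
  -> return 55
-> return 65

Final answer: 65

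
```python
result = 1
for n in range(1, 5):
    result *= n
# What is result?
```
Trace:
  result=1
  result=1, n=1
  result=2, n=2
  result=6, n=3
  result=24, n=4

Final answer: 24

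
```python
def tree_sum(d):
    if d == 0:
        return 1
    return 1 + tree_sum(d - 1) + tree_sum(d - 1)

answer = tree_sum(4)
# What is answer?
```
Call trace (a repeated sub-call is expanded the first time; later identical calls just restate its return value):
tree_sum(d=4)
  tree_sum(d=3)
    tree_sum(d=2)
      tree_sum(d=1)
        tree_sum(d=0)
        -> return 1
        tree_sum(d=0)
        -> return 1
      -> return 3
      tree_sum(d=1) -> return 3  (same call as traced above)
    -> return 7
    tree_sum(d=2) -> return 7  (same call as traced above)
  -> return 15
  tree_sum(d=3) -> return 15  (same call as traced above)
-> return 31

Final answer: 31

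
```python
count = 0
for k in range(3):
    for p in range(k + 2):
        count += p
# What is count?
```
Trace:
  count=0
  count=0, k=0, p=0
  count=1, k=0, p=1
  count=1, k=1, p=0
  count=2, k=1, p=1
  count=4, k=1, p=2
  count=4, k=2, p=0
  count=5, k=2, p=1
  count=7, k=2, p=2
  count=10, k=2, p=3

Final answer: 10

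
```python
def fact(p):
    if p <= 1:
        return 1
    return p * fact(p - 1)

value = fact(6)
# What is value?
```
Call trace:
fact(p=6)
  fact(p=5)
    fact(p=4)
      fact(p=3)
        fact(p=2)
          fact(p=1)
          -> return 1
        -> return 2
      -> return 6
    -> return 24
  -> return 120
-> return 720

Final answer: 720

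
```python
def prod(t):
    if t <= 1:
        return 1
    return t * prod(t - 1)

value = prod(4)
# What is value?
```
Call trace:
prod(t=4)
  prod(t=3)
    prod(t=2)
      prod(t=1)
      -> return 1
    -> return 2
  -> return 6
-> return 24

Final answer: 24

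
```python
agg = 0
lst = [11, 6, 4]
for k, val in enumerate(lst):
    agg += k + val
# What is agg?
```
Trace:
  agg=0
  agg=11, k=0, val=11
  agg=18, k=1, val=6
  agg=24, k=2, val=4

Final answer: 24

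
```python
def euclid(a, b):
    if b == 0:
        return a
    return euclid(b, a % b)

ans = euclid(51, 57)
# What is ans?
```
Call trace:
euclid(a=51, b=57)
  euclid(a=57, b=51)
    euclid(a=51, b=6)
      euclid(a=6, b=3)
        euclid(a=3, b=0)
        -> return 3
      -> return 3
    -> return 3
  -> return 3
-> return 3

Final answer: 3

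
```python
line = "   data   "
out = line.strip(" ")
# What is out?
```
Trace:
  line='   data   '
  line='   data   ', out='data'

Final answer: 'data'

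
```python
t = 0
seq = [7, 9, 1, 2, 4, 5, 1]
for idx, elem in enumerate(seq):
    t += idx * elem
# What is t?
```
Trace:
  t=0
  t=0, idx=0, elem=7
  t=9, idx=1, elem=9
  t=11, idx=2, elem=1
  t=17, idx=3, elem=2
  t=33, idx=4, elem=4
  t=58, idx=5, elem=5
  t=64, idx=6, elem=1

Final answer: 64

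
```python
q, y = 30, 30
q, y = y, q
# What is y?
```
Trace:
  q=30, y=30
  q=30, y=30

Final answer: 30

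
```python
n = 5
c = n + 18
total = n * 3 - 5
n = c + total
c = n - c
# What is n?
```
Trace:
  n=5
  n=5, c=23
  n=5, c=23, total=10
  n=33, c=23, total=10
  n=33, c=10, total=10

Final answer: 33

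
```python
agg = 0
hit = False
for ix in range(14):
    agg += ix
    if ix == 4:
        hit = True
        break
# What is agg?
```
Trace:
  agg=0
  agg=0, hit=False
  agg=0, hit=False, ix=0
  agg=1, hit=False, ix=1
  agg=3, hit=False, ix=2
  agg=6, hit=False, ix=3
  agg=10, hit=True, ix=4

Final answer: 10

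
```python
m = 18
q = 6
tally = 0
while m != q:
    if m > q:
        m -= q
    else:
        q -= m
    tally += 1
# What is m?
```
Trace:
  m=18
  m=18, q=6
  m=18, q=6, tally=0
  m=12, q=6, tally=1
  m=6, q=6, tally=2

Final answer: 6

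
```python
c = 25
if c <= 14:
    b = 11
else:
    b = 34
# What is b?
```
Trace:
  c=25
  c=25, b=34

Final answer: 34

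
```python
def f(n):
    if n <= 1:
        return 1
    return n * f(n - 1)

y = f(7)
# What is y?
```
Call trace:
f(n=7)
  f(n=6)
    f(n=5)
      f(n=4)
        f(n=3)
          f(n=2)
            f(n=1)
            -> return 1
          -> return 2
        -> return 6
      -> return 24
    -> return 120
  -> return 720
-> return 5040

Final answer: 5040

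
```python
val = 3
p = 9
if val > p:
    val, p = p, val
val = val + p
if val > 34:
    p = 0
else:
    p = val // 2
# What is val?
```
Trace:
  val=3
  val=3, p=9
  val=3, p=9
  val=12, p=9
  val=12, p=6

Final answer: 12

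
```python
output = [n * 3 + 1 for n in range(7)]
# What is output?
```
Trace:
  n=0
  n=1
  n=2
  n=3
  n=4
  n=5
  n=6
  output=[1, 4, 7, 10, 13, 16, 19]

Final answer: [1, 4, 7, 10, 13, 16, 19]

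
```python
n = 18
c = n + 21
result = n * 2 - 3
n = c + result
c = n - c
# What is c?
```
Trace:
  n=18
  n=18, c=39
  n=18, c=39, result=33
  n=72, c=39, result=33
  n=72, c=33, result=33

Final answer: 33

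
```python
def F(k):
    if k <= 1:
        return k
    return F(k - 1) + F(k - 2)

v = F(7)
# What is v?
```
Call trace (a repeated sub-call is expanded the first time; later identical calls just restate its return value):
F(k=7)
  F(k=6)
    F(k=5)
      F(k=4)
        F(k=3)
          F(k=2)
            F(k=1)
            -> return 1
            F(k=0)
            -> return 0
          -> return 1
          F(k=1)
          -> return 1
        -> return 2
        F(k=2) -> return 1  (same call as traced above)
      -> return 3
      F(k=3) -> return 2  (same call as traced above)
    -> return 5
    F(k=4) -> return 3  (same call as traced above)
  -> return 8
  F(k=5) -> return 5  (same call as traced above)
-> return 13

Final answer: 13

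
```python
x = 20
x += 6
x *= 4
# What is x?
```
Trace:
  x=20
  x=26
  x=104

Final answer: 104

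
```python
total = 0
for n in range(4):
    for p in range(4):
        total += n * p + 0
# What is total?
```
Trace:
  total=0
  total=0, n=0, p=0
  total=0, n=0, p=1
  total=0, n=0, p=2
  total=0, n=0, p=3
  total=0, n=1, p=0
  total=1, n=1, p=1
  total=3, n=1, p=2
  total=6, n=1, p=3
  total=6, n=2, p=0
  total=8, n=2, p=1
  total=12, n=2, p=2
  total=18, n=2, p=3
  total=18, n=3, p=0
  total=21, n=3, p=1
  total=27, n=3, p=2
  total=36, n=3, p=3

Final answer: 36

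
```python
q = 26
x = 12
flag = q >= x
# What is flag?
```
Trace:
  q=26
  q=26, x=12
  q=26, x=12, flag=True

Final answer: True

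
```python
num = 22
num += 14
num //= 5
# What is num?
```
Trace:
  num=22
  num=36
  num=7

Final answer: 7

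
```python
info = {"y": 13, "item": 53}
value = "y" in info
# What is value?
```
Trace:
  info={'y': 13, 'item': 53}
  info={'y': 13, 'item': 53}, value=True

Final answer: True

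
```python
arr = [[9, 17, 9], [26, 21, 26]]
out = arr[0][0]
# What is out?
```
Trace:
  arr=[[9, 17, 9], [26, 21, 26]]
  arr=[[9, 17, 9], [26, 21, 26]], out=9

Final answer: 9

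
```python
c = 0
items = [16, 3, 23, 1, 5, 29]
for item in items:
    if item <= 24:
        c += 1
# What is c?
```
Trace:
  c=0
  c=1, item=16
  c=2, item=3
  c=3, item=23
  c=4, item=1
  c=5, item=5
  c=5, item=29

Final answer: 5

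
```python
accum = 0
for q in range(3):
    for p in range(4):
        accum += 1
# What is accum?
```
Trace:
  accum=0
  accum=1, q=0, p=0
  accum=2, q=0, p=1
  accum=3, q=0, p=2
  accum=4, q=0, p=3
  accum=5, q=1, p=0
  accum=6, q=1, p=1
  accum=7, q=1, p=2
  accum=8, q=1, p=3
  accum=9, q=2, p=0
  accum=10, q=2, p=1
  accum=11, q=2, p=2
  accum=12, q=2, p=3

Final answer: 12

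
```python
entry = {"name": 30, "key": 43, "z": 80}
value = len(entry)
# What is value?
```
Trace:
  entry={'name': 30, 'key': 43, 'z': 80}
  entry={'name': 30, 'key': 43, 'z': 80}, value=3

Final answer: 3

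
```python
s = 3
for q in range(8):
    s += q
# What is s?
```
Trace:
  s=3
  s=3, q=0
  s=4, q=1
  s=6, q=2
  s=9, q=3
  s=13, q=4
  s=18, q=5
  s=24, q=6
  s=31, q=7

Final answer: 31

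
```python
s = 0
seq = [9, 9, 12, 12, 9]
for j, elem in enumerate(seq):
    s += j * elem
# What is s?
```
Trace:
  s=0
  s=0, j=0, elem=9
  s=9, j=1, elem=9
  s=33, j=2, elem=12
  s=69, j=3, elem=12
  s=105, j=4, elem=9

Final answer: 105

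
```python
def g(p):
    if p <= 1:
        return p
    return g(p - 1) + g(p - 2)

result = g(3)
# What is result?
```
Call trace:
g(p=3)
  g(p=2)
    g(p=1)
    -> return 1
    g(p=0)
    -> return 0
  -> return 1
  g(p=1)
  -> return 1
-> return 2

Final answer: 2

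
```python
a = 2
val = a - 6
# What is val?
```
Trace:
  a=2
  a=2, val=-4

Final answer: -4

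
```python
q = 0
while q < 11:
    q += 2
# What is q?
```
Trace:
  q=0
  q=2
  q=4
  q=6
  q=8
  q=10
  q=12

Final answer: 12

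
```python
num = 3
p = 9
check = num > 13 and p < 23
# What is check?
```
Trace:
  num=3
  num=3, p=9
  num=3, p=9, check=False

Final answer: False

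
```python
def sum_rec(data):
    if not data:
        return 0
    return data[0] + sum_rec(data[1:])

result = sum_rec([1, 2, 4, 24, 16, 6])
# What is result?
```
Call trace:
sum_rec(data=[1, 2, 4, 24, 16, 6])
  sum_rec(data=[2, 4, 24, 16, 6])
    sum_rec(data=[4, 24, 16, 6])
      sum_rec(data=[24, 16, 6])
        sum_rec(data=[16, 6])
          sum_rec(data=[6])
            sum_rec(data=[])
            -> return 0
          -> return 6
        -> return 22
      -> return 46
    -> return 50
  -> return 52
-> return 53

Final answer: 53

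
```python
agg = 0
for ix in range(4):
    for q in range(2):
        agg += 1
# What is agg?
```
Trace:
  agg=0
  agg=1, ix=0, q=0
  agg=2, ix=0, q=1
  agg=3, ix=1, q=0
  agg=4, ix=1, q=1
  agg=5, ix=2, q=0
  agg=6, ix=2, q=1
  agg=7, ix=3, q=0
  agg=8, ix=3, q=1

Final answer: 8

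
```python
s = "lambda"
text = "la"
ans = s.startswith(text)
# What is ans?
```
Trace:
  s='lambda'
  s='lambda', text='la'
  s='lambda', text='la', ans=True

Final answer: True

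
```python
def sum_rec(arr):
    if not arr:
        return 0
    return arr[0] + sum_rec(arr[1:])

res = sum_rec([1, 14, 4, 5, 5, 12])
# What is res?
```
Call trace:
sum_rec(arr=[1, 14, 4, 5, 5, 12])
  sum_rec(arr=[14, 4, 5, 5, 12])
    sum_rec(arr=[4, 5, 5, 12])
      sum_rec(arr=[5, 5, 12])
        sum_rec(arr=[5, 12])
          sum_rec(arr=[12])
            sum_rec(arr=[])
            -> return 0
          -> return 12
        -> return 17
      -> return 22
    -> return 26
  -> return 40
-> return 41

Final answer: 41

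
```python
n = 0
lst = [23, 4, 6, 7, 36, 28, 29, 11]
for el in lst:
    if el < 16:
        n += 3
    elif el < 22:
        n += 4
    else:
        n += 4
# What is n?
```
Trace:
  n=0
  n=4, el=23
  n=7, el=4
  n=10, el=6
  n=13, el=7
  n=17, el=36
  n=21, el=28
  n=25, el=29
  n=28, el=11

Final answer: 28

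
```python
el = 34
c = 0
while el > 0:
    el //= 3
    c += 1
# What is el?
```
Trace:
  el=34
  el=34, c=0
  el=11, c=1
  el=3, c=2
  el=1, c=3
  el=0, c=4

Final answer: 0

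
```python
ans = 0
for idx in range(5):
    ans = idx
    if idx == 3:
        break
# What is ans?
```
Trace:
  ans=0
  ans=0, idx=0
  ans=1, idx=1
  ans=2, idx=2
  ans=3, idx=3

Final answer: 3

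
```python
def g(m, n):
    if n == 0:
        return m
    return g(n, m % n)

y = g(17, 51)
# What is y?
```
Call trace:
g(m=17, n=51)
  g(m=51, n=17)
    g(m=17, n=0)
    -> return 17
  -> return 17
-> return 17

Final answer: 17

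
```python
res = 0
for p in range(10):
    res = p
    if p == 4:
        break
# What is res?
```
Trace:
  res=0
  res=0, p=0
  res=1, p=1
  res=2, p=2
  res=3, p=3
  res=4, p=4

Final answer: 4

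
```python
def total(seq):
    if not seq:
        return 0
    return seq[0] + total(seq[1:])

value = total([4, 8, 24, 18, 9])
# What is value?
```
Call trace:
total(seq=[4, 8, 24, 18, 9])
  total(seq=[8, 24, 18, 9])
    total(seq=[24, 18, 9])
      total(seq=[18, 9])
        total(seq=[9])
          total(seq=[])
          -> return 0
        -> return 9
      -> return 27
    -> return 51
  -> return 59
-> return 63

Final answer: 63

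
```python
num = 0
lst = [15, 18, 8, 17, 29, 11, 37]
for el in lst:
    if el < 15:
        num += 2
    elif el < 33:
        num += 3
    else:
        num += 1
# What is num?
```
Trace:
  num=0
  num=3, el=15
  num=6, el=18
  num=8, el=8
  num=11, el=17
  num=14, el=29
  num=16, el=11
  num=17, el=37

Final answer: 17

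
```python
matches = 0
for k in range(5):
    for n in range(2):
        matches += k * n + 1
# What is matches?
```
Trace:
  matches=0
  matches=1, k=0, n=0
  matches=2, k=0, n=1
  matches=3, k=1, n=0
  matches=5, k=1, n=1
  matches=6, k=2, n=0
  matches=9, k=2, n=1
  matches=10, k=3, n=0
  matches=14, k=3, n=1
  matches=15, k=4, n=0
  matches=20, k=4, n=1

Final answer: 20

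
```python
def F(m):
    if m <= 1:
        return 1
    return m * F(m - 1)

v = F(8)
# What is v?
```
Call trace:
F(m=8)
  F(m=7)
    F(m=6)
      F(m=5)
        F(m=4)
          F(m=3)
            F(m=2)
              F(m=1)
              -> return 1
            -> return 2
          -> return 6
        -> return 24
      -> return 120
    -> return 720
  -> return 5040
-> return 40320

Final answer: 40320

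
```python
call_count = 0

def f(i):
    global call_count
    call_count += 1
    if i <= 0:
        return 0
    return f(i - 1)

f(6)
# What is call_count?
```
Call trace:
f(i=6)
  f(i=5)
    f(i=4)
      f(i=3)
        f(i=2)
          f(i=1)
            f(i=0)
            -> return 0
          -> return 0
        -> return 0
      -> return 0
    -> return 0
  -> return 0
-> return 0

call_count is incremented once per call. f is entered once for each i = 6, 5, 4, 3, 2, 1, 0 (the i <= 0 call returns without recursing), i.e. 6 + 1 calls.
call_count = 7

Final answer: 7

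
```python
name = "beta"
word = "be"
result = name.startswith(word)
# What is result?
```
Trace:
  name='beta'
  name='beta', word='be'
  name='beta', word='be', result=True

Final answer: True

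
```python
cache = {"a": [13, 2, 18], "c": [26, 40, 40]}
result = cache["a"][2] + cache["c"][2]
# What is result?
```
Trace:
  cache={'a': [13, 2, 18], 'c': [26, 40, 40]}
  cache={'a': [13, 2, 18], 'c': [26, 40, 40]}, result=58

Final answer: 58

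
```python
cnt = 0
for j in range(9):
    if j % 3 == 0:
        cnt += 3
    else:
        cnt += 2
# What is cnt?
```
Trace:
  cnt=0
  cnt=3, j=0
  cnt=5, j=1
  cnt=7, j=2
  cnt=10, j=3
  cnt=12, j=4
  cnt=14, j=5
  cnt=17, j=6
  cnt=19, j=7
  cnt=21, j=8

Final answer: 21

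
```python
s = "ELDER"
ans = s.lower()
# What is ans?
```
Trace:
  s='ELDER'
  s='ELDER', ans='elder'

Final answer: 'elder'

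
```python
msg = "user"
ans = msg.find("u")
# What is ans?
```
Trace:
  msg='user'
  msg='user', ans=0

Final answer: 0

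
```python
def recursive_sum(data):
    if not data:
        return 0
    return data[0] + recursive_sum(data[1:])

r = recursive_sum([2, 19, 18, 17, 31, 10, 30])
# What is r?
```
Call trace:
recursive_sum(data=[2, 19, 18, 17, 31, 10, 30])
  recursive_sum(data=[19, 18, 17, 31, 10, 30])
    recursive_sum(data=[18, 17, 31, 10, 30])
      recursive_sum(data=[17, 31, 10, 30])
        recursive_sum(data=[31, 10, 30])
          recursive_sum(data=[10, 30])
            recursive_sum(data=[30])
              recursive_sum(data=[])
              -> return 0
            -> return 30
          -> return 40
        -> return 71
      -> return 88
    -> return 106
  -> return 125
-> return 127

Final answer: 127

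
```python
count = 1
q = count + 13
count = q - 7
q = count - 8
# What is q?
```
Trace:
  count=1
  count=1, q=14
  count=7, q=14
  count=7, q=-1

Final answer: -1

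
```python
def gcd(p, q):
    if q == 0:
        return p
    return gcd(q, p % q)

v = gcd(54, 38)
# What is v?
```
Call trace:
gcd(p=54, q=38)
  gcd(p=38, q=16)
    gcd(p=16, q=6)
      gcd(p=6, q=4)
        gcd(p=4, q=2)
          gcd(p=2, q=0)
          -> return 2
        -> return 2
      -> return 2
    -> return 2
  -> return 2
-> return 2

Final answer: 2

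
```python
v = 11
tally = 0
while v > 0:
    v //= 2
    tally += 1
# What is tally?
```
Trace:
  v=11
  v=11, tally=0
  v=5, tally=1
  v=2, tally=2
  v=1, tally=3
  v=0, tally=4

Final answer: 4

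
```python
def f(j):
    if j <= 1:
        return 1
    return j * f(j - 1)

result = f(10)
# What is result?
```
Call trace:
f(j=10)
  f(j=9)
    f(j=8)
      f(j=7)
        f(j=6)
          f(j=5)
            f(j=4)
              f(j=3)
                f(j=2)
                  f(j=1)
                  -> return 1
                -> return 2
              -> return 6
            -> return 24
          -> return 120
        -> return 720
      -> return 5040
    -> return 40320
  -> return 362880
-> return 3628800

Final answer: 3628800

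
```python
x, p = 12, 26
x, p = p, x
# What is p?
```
Trace:
  x=12, p=26
  x=26, p=12

Final answer: 12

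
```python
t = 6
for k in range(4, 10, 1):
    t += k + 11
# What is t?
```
Trace:
  t=6
  t=21, k=4
  t=37, k=5
  t=54, k=6
  t=72, k=7
  t=91, k=8
  t=111, k=9

Final answer: 111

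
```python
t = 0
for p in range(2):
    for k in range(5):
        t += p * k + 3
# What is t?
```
Trace:
  t=0
  t=3, p=0, k=0
  t=6, p=0, k=1
  t=9, p=0, k=2
  t=12, p=0, k=3
  t=15, p=0, k=4
  t=18, p=1, k=0
  t=22, p=1, k=1
  t=27, p=1, k=2
  t=33, p=1, k=3
  t=40, p=1, k=4

Final answer: 40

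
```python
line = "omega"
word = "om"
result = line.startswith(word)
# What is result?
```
Trace:
  line='omega'
  line='omega', word='om'
  line='omega', word='om', result=True

Final answer: True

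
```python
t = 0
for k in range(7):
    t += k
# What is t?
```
Trace:
  t=0
  t=0, k=0
  t=1, k=1
  t=3, k=2
  t=6, k=3
  t=10, k=4
  t=15, k=5
  t=21, k=6

Final answer: 21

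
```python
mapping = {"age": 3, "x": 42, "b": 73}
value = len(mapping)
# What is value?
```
Trace:
  mapping={'age': 3, 'x': 42, 'b': 73}
  mapping={'age': 3, 'x': 42, 'b': 73}, value=3

Final answer: 3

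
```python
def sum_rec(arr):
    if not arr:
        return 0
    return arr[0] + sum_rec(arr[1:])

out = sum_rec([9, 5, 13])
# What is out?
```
Call trace:
sum_rec(arr=[9, 5, 13])
  sum_rec(arr=[5, 13])
    sum_rec(arr=[13])
      sum_rec(arr=[])
      -> return 0
    -> return 13
  -> return 18
-> return 27

Final answer: 27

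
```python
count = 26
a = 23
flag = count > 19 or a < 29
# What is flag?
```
Trace:
  count=26
  count=26, a=23
  count=26, a=23, flag=True

Final answer: True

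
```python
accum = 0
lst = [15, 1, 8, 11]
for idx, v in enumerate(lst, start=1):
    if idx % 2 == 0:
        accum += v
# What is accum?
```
Trace:
  accum=0
  accum=0, idx=1, v=15
  accum=1, idx=2, v=1
  accum=1, idx=3, v=8
  accum=12, idx=4, v=11

Final answer: 12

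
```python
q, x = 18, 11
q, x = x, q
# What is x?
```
Trace:
  q=18, x=11
  q=11, x=18

Final answer: 18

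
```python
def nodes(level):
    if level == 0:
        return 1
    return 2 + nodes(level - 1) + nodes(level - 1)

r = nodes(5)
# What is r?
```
Call trace (a repeated sub-call is expanded the first time; later identical calls just restate its return value):
nodes(level=5)
  nodes(level=4)
    nodes(level=3)
      nodes(level=2)
        nodes(level=1)
          nodes(level=0)
          -> return 1
          nodes(level=0)
          -> return 1
        -> return 4
        nodes(level=1) -> return 4  (same call as traced above)
      -> return 10
      nodes(level=2) -> return 10  (same call as traced above)
    -> return 22
    nodes(level=3) -> return 22  (same call as traced above)
  -> return 46
  nodes(level=4) -> return 46  (same call as traced above)
-> return 94

Final answer: 94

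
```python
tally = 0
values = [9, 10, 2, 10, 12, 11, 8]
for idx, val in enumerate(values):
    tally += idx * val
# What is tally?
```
Trace:
  tally=0
  tally=0, idx=0, val=9
  tally=10, idx=1, val=10
  tally=14, idx=2, val=2
  tally=44, idx=3, val=10
  tally=92, idx=4, val=12
  tally=147, idx=5, val=11
  tally=195, idx=6, val=8

Final answer: 195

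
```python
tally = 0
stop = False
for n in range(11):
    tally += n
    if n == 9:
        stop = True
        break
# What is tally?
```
Trace:
  tally=0
  tally=0, stop=False
  tally=0, stop=False, n=0
  tally=1, stop=False, n=1
  tally=3, stop=False, n=2
  tally=6, stop=False, n=3
  tally=10, stop=False, n=4
  tally=15, stop=False, n=5
  tally=21, stop=False, n=6
  tally=28, stop=False, n=7
  tally=36, stop=False, n=8
  tally=45, stop=True, n=9

Final answer: 45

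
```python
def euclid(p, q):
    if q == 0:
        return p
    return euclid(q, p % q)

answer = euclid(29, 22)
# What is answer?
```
Call trace:
euclid(p=29, q=22)
  euclid(p=22, q=7)
    euclid(p=7, q=1)
      euclid(p=1, q=0)
      -> return 1
    -> return 1
  -> return 1
-> return 1

Final answer: 1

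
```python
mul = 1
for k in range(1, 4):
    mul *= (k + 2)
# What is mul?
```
Trace:
  mul=1
  mul=3, k=1
  mul=12, k=2
  mul=60, k=3

Final answer: 60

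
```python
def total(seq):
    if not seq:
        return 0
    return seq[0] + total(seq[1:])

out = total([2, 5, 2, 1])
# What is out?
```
Call trace:
total(seq=[2, 5, 2, 1])
  total(seq=[5, 2, 1])
    total(seq=[2, 1])
      total(seq=[1])
        total(seq=[])
        -> return 0
      -> return 1
    -> return 3
  -> return 8
-> return 10

Final answer: 10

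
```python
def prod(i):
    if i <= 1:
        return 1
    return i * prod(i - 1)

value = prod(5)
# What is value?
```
Call trace:
prod(i=5)
  prod(i=4)
    prod(i=3)
      prod(i=2)
        prod(i=1)
        -> return 1
      -> return 2
    -> return 6
  -> return 24
-> return 120

Final answer: 120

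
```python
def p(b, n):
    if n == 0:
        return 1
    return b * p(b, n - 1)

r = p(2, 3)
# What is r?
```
Call trace:
p(b=2, n=3)
  p(b=2, n=2)
    p(b=2, n=1)
      p(b=2, n=0)
      -> return 1
    -> return 2
  -> return 4
-> return 8

Final answer: 8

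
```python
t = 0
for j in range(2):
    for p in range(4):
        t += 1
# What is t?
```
Trace:
  t=0
  t=1, j=0, p=0
  t=2, j=0, p=1
  t=3, j=0, p=2
  t=4, j=0, p=3
  t=5, j=1, p=0
  t=6, j=1, p=1
  t=7, j=1, p=2
  t=8, j=1, p=3

Final answer: 8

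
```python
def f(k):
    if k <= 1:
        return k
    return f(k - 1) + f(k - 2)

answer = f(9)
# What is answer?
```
Call trace (a repeated sub-call is expanded the first time; later identical calls just restate its return value):
f(k=9)
  f(k=8)
    f(k=7)
      f(k=6)
        f(k=5)
          f(k=4)
            f(k=3)
              f(k=2)
                f(k=1)
                -> return 1
                f(k=0)
                -> return 0
              -> return 1
              f(k=1)
              -> return 1
            -> return 2
            f(k=2) -> return 1  (same call as traced above)
          -> return 3
          f(k=3) -> return 2  (same call as traced above)
        -> return 5
        f(k=4) -> return 3  (same call as traced above)
      -> return 8
      f(k=5) -> return 5  (same call as traced above)
    -> return 13
    f(k=6) -> return 8  (same call as traced above)
  -> return 21
  f(k=7) -> return 13  (same call as traced above)
-> return 34

Final answer: 34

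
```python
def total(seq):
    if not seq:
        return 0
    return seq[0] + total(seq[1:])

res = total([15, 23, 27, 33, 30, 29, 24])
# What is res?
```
Call trace:
total(seq=[15, 23, 27, 33, 30, 29, 24])
  total(seq=[23, 27, 33, 30, 29, 24])
    total(seq=[27, 33, 30, 29, 24])
      total(seq=[33, 30, 29, 24])
        total(seq=[30, 29, 24])
          total(seq=[29, 24])
            total(seq=[24])
              total(seq=[])
              -> return 0
            -> return 24
          -> return 53
        -> return 83
      -> return 116
    -> return 143
  -> return 166
-> return 181

Final answer: 181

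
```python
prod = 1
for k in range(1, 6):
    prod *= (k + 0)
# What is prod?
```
Trace:
  prod=1
  prod=1, k=1
  prod=2, k=2
  prod=6, k=3
  prod=24, k=4
  prod=120, k=5

Final answer: 120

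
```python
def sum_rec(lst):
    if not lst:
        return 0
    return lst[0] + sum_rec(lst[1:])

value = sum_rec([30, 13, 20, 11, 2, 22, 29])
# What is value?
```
Call trace:
sum_rec(lst=[30, 13, 20, 11, 2, 22, 29])
  sum_rec(lst=[13, 20, 11, 2, 22, 29])
    sum_rec(lst=[20, 11, 2, 22, 29])
      sum_rec(lst=[11, 2, 22, 29])
        sum_rec(lst=[2, 22, 29])
          sum_rec(lst=[22, 29])
            sum_rec(lst=[29])
              sum_rec(lst=[])
              -> return 0
            -> return 29
          -> return 51
        -> return 53
      -> return 64
    -> return 84
  -> return 97
-> return 127

Final answer: 127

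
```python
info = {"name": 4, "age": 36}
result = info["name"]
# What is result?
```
Trace:
  info={'name': 4, 'age': 36}
  info={'name': 4, 'age': 36}, result=4

Final answer: 4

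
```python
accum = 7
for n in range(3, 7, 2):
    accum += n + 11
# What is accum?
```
Trace:
  accum=7
  accum=21, n=3
  accum=37, n=5

Final answer: 37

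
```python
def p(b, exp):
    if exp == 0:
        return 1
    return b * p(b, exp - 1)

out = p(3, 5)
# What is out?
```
Call trace:
p(b=3, exp=5)
  p(b=3, exp=4)
    p(b=3, exp=3)
      p(b=3, exp=2)
        p(b=3, exp=1)
          p(b=3, exp=0)
          -> return 1
        -> return 3
      -> return 9
    -> return 27
  -> return 81
-> return 243

Final answer: 243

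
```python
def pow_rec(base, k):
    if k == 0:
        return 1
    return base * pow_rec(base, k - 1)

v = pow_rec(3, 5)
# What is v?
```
Call trace:
pow_rec(base=3, k=5)
  pow_rec(base=3, k=4)
    pow_rec(base=3, k=3)
      pow_rec(base=3, k=2)
        pow_rec(base=3, k=1)
          pow_rec(base=3, k=0)
          -> return 1
        -> return 3
      -> return 9
    -> return 27
  -> return 81
-> return 243

Final answer: 243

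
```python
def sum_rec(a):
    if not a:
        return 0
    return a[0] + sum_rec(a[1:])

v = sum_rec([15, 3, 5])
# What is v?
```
Call trace:
sum_rec(a=[15, 3, 5])
  sum_rec(a=[3, 5])
    sum_rec(a=[5])
      sum_rec(a=[])
      -> return 0
    -> return 5
  -> return 8
-> return 23

Final answer: 23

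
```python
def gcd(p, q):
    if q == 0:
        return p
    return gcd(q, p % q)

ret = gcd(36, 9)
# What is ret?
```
Call trace:
gcd(p=36, q=9)
  gcd(p=9, q=0)
  -> return 9
-> return 9

Final answer: 9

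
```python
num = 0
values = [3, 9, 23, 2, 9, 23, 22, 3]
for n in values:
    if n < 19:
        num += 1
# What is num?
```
Trace:
  num=0
  num=1, n=3
  num=2, n=9
  num=2, n=23
  num=3, n=2
  num=4, n=9
  num=4, n=23
  num=4, n=22
  num=5, n=3

Final answer: 5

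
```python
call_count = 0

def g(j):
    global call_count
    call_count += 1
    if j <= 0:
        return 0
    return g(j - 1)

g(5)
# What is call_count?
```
Call trace:
g(j=5)
  g(j=4)
    g(j=3)
      g(j=2)
        g(j=1)
          g(j=0)
          -> return 0
        -> return 0
      -> return 0
    -> return 0
  -> return 0
-> return 0

call_count is incremented once per call. g is entered once for each j = 5, 4, 3, 2, 1, 0 (the j <= 0 call returns without recursing), i.e. 5 + 1 calls.
call_count = 6

Final answer: 6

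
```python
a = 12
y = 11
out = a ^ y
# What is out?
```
Trace:
  a=12
  a=12, y=11
  a=12, y=11, out=7

Final answer: 7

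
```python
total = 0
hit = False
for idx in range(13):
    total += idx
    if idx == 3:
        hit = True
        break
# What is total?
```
Trace:
  total=0
  total=0, hit=False
  total=0, hit=False, idx=0
  total=1, hit=False, idx=1
  total=3, hit=False, idx=2
  total=6, hit=True, idx=3

Final answer: 6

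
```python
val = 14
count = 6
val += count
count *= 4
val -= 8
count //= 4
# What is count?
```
Trace:
  val=14
  val=14, count=6
  val=20, count=6
  val=20, count=24
  val=12, count=24
  val=12, count=6

Final answer: 6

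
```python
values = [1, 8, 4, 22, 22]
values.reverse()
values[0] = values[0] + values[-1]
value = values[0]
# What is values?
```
Trace:
  values=[1, 8, 4, 22, 22]
  values=[22, 22, 4, 8, 1]
  values=[23, 22, 4, 8, 1]
  values=[23, 22, 4, 8, 1], value=23

Final answer: [23, 22, 4, 8, 1]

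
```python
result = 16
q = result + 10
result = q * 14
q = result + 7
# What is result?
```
Trace:
  result=16
  result=16, q=26
  result=364, q=26
  result=364, q=371

Final answer: 364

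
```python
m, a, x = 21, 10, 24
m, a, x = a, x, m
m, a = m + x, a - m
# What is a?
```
Trace:
  m=21, a=10, x=24
  m=10, a=24, x=21
  m=31, a=14, x=21

Final answer: 14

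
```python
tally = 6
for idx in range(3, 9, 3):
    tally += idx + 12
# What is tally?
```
Trace:
  tally=6
  tally=21, idx=3
  tally=39, idx=6

Final answer: 39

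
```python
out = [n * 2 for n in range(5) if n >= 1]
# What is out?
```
Trace:
  n=0
  n=1
  n=2
  n=3
  n=4
  out=[2, 4, 6, 8]

Final answer: [2, 4, 6, 8]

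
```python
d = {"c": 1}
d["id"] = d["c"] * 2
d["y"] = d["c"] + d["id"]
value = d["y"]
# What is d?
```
Trace:
  d={'c': 1}
  d={'c': 1, 'id': 2}
  d={'c': 1, 'id': 2, 'y': 3}
  d={'c': 1, 'id': 2, 'y': 3}, value=3

Final answer: {'c': 1, 'id': 2, 'y': 3}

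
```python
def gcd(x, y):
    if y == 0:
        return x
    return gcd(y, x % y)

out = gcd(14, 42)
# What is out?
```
Call trace:
gcd(x=14, y=42)
  gcd(x=42, y=14)
    gcd(x=14, y=0)
    -> return 14
  -> return 14
-> return 14

Final answer: 14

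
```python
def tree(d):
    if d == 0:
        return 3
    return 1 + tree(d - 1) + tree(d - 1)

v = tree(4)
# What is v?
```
Call trace (a repeated sub-call is expanded the first time; later identical calls just restate its return value):
tree(d=4)
  tree(d=3)
    tree(d=2)
      tree(d=1)
        tree(d=0)
        -> return 3
        tree(d=0)
        -> return 3
      -> return 7
      tree(d=1) -> return 7  (same call as traced above)
    -> return 15
    tree(d=2) -> return 15  (same call as traced above)
  -> return 31
  tree(d=3) -> return 31  (same call as traced above)
-> return 63

Final answer: 63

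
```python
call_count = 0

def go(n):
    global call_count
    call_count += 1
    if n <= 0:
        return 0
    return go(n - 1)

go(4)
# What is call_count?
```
Call trace:
go(n=4)
  go(n=3)
    go(n=2)
      go(n=1)
        go(n=0)
        -> return 0
      -> return 0
    -> return 0
  -> return 0
-> return 0

call_count is incremented once per call. go is entered once for each n = 4, 3, 2, 1, 0 (the n <= 0 call returns without recursing), i.e. 4 + 1 calls.
call_count = 5

Final answer: 5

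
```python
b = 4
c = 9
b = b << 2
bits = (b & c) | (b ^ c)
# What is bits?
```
Trace:
  b=4
  b=4, c=9
  b=16, c=9
  b=16, c=9, bits=25

Final answer: 25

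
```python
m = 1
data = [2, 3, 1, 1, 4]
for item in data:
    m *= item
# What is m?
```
Trace:
  m=1
  m=2, item=2
  m=6, item=3
  m=6, item=1
  m=6, item=1
  m=24, item=4

Final answer: 24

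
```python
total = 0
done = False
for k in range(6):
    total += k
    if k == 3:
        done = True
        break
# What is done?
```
Trace:
  total=0
  total=0, done=False
  total=0, done=False, k=0
  total=1, done=False, k=1
  total=3, done=False, k=2
  total=6, done=True, k=3

Final answer: True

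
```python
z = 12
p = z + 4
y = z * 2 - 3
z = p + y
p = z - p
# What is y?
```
Trace:
  z=12
  z=12, p=16
  z=12, p=16, y=21
  z=37, p=16, y=21
  z=37, p=21, y=21

Final answer: 21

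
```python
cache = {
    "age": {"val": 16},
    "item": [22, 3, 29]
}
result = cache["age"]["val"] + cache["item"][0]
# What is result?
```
Trace:
  cache={'age': {'val': 16}, 'item': [22, 3, 29]}
  cache={'age': {'val': 16}, 'item': [22, 3, 29]}, result=38

Final answer: 38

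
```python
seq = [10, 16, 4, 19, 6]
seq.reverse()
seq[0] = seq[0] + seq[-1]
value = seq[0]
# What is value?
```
Trace:
  seq=[10, 16, 4, 19, 6]
  seq=[6, 19, 4, 16, 10]
  seq=[16, 19, 4, 16, 10]
  seq=[16, 19, 4, 16, 10], value=16

Final answer: 16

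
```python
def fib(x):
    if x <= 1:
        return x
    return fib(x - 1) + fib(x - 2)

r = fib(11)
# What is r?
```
Call trace (a repeated sub-call is expanded the first time; later identical calls just restate its return value):
fib(x=11)
  fib(x=10)
    fib(x=9)
      fib(x=8)
        fib(x=7)
          fib(x=6)
            fib(x=5)
              fib(x=4)
                fib(x=3)
                  fib(x=2)
                    fib(x=1)
                    -> return 1
                    fib(x=0)
                    -> return 0
                  -> return 1
                  fib(x=1)
                  -> return 1
                -> return 2
                fib(x=2) -> return 1  (same call as traced above)
              -> return 3
              fib(x=3) -> return 2  (same call as traced above)
            -> return 5
            fib(x=4) -> return 3  (same call as traced above)
          -> return 8
          fib(x=5) -> return 5  (same call as traced above)
        -> return 13
        fib(x=6) -> return 8  (same call as traced above)
      -> return 21
      fib(x=7) -> return 13  (same call as traced above)
    -> return 34
    fib(x=8) -> return 21  (same call as traced above)
  -> return 55
  fib(x=9) -> return 34  (same call as traced above)
-> return 89

Final answer: 89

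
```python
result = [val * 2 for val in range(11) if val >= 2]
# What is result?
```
Trace:
  val=0
  val=1
  val=2
  val=3
  val=4
  val=5
  val=6
  val=7
  val=8
  val=9
  val=10
  result=[4, 6, 8, 10, 12, 14, 16, 18, 20]

Final answer: [4, 6, 8, 10, 12, 14, 16, 18, 20]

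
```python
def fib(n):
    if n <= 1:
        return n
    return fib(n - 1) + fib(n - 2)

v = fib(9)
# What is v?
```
Call trace (a repeated sub-call is expanded the first time; later identical calls just restate its return value):
fib(n=9)
  fib(n=8)
    fib(n=7)
      fib(n=6)
        fib(n=5)
          fib(n=4)
            fib(n=3)
              fib(n=2)
                fib(n=1)
                -> return 1
                fib(n=0)
                -> return 0
              -> return 1
              fib(n=1)
              -> return 1
            -> return 2
            fib(n=2) -> return 1  (same call as traced above)
          -> return 3
          fib(n=3) -> return 2  (same call as traced above)
        -> return 5
        fib(n=4) -> return 3  (same call as traced above)
      -> return 8
      fib(n=5) -> return 5  (same call as traced above)
    -> return 13
    fib(n=6) -> return 8  (same call as traced above)
  -> return 21
  fib(n=7) -> return 13  (same call as traced above)
-> return 34

Final answer: 34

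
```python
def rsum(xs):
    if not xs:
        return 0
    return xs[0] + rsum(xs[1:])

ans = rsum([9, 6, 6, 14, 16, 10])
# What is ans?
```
Call trace:
rsum(xs=[9, 6, 6, 14, 16, 10])
  rsum(xs=[6, 6, 14, 16, 10])
    rsum(xs=[6, 14, 16, 10])
      rsum(xs=[14, 16, 10])
        rsum(xs=[16, 10])
          rsum(xs=[10])
            rsum(xs=[])
            -> return 0
          -> return 10
        -> return 26
      -> return 40
    -> return 46
  -> return 52
-> return 61

Final answer: 61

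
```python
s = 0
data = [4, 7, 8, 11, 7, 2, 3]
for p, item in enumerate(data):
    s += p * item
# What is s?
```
Trace:
  s=0
  s=0, p=0, item=4
  s=7, p=1, item=7
  s=23, p=2, item=8
  s=56, p=3, item=11
  s=84, p=4, item=7
  s=94, p=5, item=2
  s=112, p=6, item=3

Final answer: 112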